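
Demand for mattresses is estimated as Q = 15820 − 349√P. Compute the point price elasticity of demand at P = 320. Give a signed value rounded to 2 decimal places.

dQ/dP = −349/(2√P) = -9.75485. At P = 320, Q = 9576.9.
Ed = (dQ/dP)·(P/Q) = (-9.75485) × (320/9576.9) = -0.3259…

-0.33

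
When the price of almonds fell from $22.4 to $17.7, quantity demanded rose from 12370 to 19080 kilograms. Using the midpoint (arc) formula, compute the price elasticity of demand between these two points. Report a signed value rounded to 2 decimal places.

%ΔQ = (19080 − 12370) / [(12370 + 19080)/2] = 6710/15725 = 0.426709…
%ΔP = (17.7 − 22.4) / [(22.4 + 17.7)/2] = -4.7/20.05 = -0.234413…
Arc Ed = %ΔQ / %ΔP = (6710/15725) / (-4.7/20.05) = -1.8203…

-1.82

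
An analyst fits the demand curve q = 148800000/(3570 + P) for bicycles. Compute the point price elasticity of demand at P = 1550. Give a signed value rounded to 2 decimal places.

-0.30

dq/dP = −148800000/(3570 + P)² = -5.67627. At P = 1550, q = 29062.5.
Ed = (dq/dP)·(P/q) = (-5.67627) × (1550/29062.5) = -0.3027…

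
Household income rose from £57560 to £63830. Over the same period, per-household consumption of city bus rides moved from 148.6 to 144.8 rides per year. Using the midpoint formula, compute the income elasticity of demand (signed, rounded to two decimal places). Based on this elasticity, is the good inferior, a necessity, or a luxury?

%ΔQ = (144.8 − 148.6)/[( 148.6 + 144.8)/2] = -3.8/146.7 = -0.025903…
%ΔIncome = (63830 − 57560)/[( 57560 + 63830)/2] = 6270/60695 = 0.103303…
E_income = (-3.8/146.7) / (6270/60695) = -0.2507…
E_income < 0 ⇒ inferior good.

-0.25; inferior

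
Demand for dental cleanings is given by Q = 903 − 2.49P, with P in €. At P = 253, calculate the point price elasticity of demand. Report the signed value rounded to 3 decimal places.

dQ/dP = −2.49. At P = 253, Q = 903 − 2.49(253) = 273.03.
Ed = (dQ/dP)·(P/Q) = −2.49 × (253/273.03) = -2.30732…

-2.307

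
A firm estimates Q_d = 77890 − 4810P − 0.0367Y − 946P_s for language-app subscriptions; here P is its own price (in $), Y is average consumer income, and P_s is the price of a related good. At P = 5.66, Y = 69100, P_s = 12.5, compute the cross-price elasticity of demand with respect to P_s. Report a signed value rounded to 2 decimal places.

-0.33

At the given values, Q_d = 77890 − 4810(5.66) − 0.0367(69100) − 946(12.5) = 36304.43.
∂Q_d/∂P_s = -946.
E = (-946) × (12.5/36304.43) = -0.3257…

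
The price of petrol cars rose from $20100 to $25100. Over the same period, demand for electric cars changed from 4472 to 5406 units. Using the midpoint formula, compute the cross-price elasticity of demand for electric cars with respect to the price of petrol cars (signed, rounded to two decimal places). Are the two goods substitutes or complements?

0.85; substitutes

%ΔQ_{electric cars} = (5406 − 4472)/avg = 934/4939 = 0.189107…
%ΔP_{petrol cars} = (25100 − 20100)/avg = 5000/22600 = 0.221238…
E_cross = (934/4939) / (5000/22600) = 0.8547…
E_cross > 0 ⇒ the goods are substitutes.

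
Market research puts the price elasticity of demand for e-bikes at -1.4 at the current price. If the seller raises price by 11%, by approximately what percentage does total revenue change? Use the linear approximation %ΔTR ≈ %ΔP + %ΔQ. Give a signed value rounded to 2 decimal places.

-4.40%

%ΔQ ≈ Ed × %ΔP = (-1.4) × (+11%) = -15.4000%
%ΔTR ≈ %ΔP + %ΔQ = (+11%) + (-15.4000%) = -4.4000%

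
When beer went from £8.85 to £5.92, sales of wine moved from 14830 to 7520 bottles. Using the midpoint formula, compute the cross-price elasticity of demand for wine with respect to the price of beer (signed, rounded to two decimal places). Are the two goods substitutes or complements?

1.65; substitutes

%ΔQ_{wine} = (7520 − 14830)/avg = -7310/11175 = -0.654138…
%ΔP_{beer} = (5.92 − 8.85)/avg = -2.93/7.385 = -0.396750…
E_cross = (-7310/11175) / (-2.93/7.385) = 1.6487…
E_cross > 0 ⇒ the goods are substitutes.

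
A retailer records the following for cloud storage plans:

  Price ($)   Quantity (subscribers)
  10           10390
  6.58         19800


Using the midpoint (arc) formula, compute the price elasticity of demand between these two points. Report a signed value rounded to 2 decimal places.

%ΔQ = (19800 − 10390) / [(10390 + 19800)/2] = 9410/15095 = 0.623385…
%ΔP = (6.58 − 10) / [(10 + 6.58)/2] = -3.42/8.29 = -0.412545…
Arc Ed = %ΔQ / %ΔP = (9410/15095) / (-3.42/8.29) = -1.5110…

-1.51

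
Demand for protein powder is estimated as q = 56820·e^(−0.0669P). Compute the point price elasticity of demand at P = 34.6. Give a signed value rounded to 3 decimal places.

-2.315

dq/dP = −0.0669·q = -375.533. At P = 34.6, q = 5613.35.
Ed = (dq/dP)·(P/q) = (-375.533) × (34.6/5613.35) = -2.31474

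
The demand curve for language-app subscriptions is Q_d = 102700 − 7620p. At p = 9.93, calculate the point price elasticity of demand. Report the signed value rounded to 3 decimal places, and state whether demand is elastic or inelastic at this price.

dQ_d/dp = −7620. At p = 9.93, Q_d = 102700 − 7620(9.93) = 27033.4.
Ed = (dQ_d/dp)·(p/Q_d) = −7620 × (9.93/27033.4) = -2.79900…
|Ed| = 2.799 > 1, so demand is elastic.

-2.799; elastic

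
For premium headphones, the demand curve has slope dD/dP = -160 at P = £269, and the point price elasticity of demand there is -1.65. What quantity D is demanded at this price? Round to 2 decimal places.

Ed = (dD/dP)·(P/D) ⇒ D = (dD/dP)·P/Ed = (-160)·269/(-1.65) = 26084.8484…

26084.85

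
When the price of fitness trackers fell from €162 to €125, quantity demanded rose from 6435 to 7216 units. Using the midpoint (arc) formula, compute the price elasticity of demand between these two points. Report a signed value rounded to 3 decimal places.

%ΔQ = (7216 − 6435) / [(6435 + 7216)/2] = 781/6825.5 = 0.114423…
%ΔP = (125 − 162) / [(162 + 125)/2] = -37/143.5 = -0.257839…
Arc Ed = %ΔQ / %ΔP = (781/6825.5) / (-37/143.5) = -0.44377…

-0.444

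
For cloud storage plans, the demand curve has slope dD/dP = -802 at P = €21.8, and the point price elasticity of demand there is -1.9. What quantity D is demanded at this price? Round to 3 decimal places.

Ed = (dD/dP)·(P/D) ⇒ D = (dD/dP)·P/Ed = (-802)·21.8/(-1.9) = 9201.89473…

9201.895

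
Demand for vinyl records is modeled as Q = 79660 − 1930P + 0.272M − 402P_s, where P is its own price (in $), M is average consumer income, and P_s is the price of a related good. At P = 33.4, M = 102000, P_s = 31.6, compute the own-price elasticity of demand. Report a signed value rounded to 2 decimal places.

At the given values, Q = 79660 − 1930(33.4) + 0.272(102000) − 402(31.6) = 30238.8.
∂Q/∂P = −1930.
E = (-1930) × (33.4/30238.8) = -2.1317…

-2.13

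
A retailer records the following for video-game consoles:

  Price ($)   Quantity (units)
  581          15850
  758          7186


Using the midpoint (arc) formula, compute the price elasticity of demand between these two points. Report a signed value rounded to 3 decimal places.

%ΔQ = (7186 − 15850) / [(15850 + 7186)/2] = -8664/11518 = -0.752213…
%ΔP = (758 − 581) / [(581 + 758)/2] = 177/669.5 = 0.264376…
Arc Ed = %ΔQ / %ΔP = (-8664/11518) / (177/669.5) = -2.84523…

-2.845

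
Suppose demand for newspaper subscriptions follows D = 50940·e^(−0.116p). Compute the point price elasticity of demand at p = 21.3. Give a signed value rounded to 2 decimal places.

dD/dp = −0.116·D = -499.416. At p = 21.3, D = 4305.31.
Ed = (dD/dp)·(p/D) = (-499.416) × (21.3/4305.31) = -2.4708

-2.47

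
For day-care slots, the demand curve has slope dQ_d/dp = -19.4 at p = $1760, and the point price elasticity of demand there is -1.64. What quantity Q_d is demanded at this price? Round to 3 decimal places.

Ed = (dQ_d/dp)·(p/Q_d) ⇒ Q_d = (dQ_d/dp)·p/Ed = (-19.4)·1760/(-1.64) = 20819.51219…

20819.512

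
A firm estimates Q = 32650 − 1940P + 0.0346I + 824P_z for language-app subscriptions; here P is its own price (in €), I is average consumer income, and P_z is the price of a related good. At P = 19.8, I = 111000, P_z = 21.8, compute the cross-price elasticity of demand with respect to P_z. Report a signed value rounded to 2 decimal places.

At the given values, Q = 32650 − 1940(19.8) + 0.0346(111000) + 824(21.8) = 16041.8.
∂Q/∂P_z = 824.
E = (824) × (21.8/16041.8) = 1.1197…

1.12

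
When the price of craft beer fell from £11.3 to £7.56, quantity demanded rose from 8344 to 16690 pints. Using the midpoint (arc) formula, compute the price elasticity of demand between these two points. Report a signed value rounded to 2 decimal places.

-1.68

%ΔQ = (16690 − 8344) / [(8344 + 16690)/2] = 8346/12517 = 0.666773…
%ΔP = (7.56 − 11.3) / [(11.3 + 7.56)/2] = -3.74/9.43 = -0.396606…
Arc Ed = %ΔQ / %ΔP = (8346/12517) / (-3.74/9.43) = -1.6811…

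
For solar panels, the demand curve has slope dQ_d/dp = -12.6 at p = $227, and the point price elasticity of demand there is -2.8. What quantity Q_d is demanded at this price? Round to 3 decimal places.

Ed = (dQ_d/dp)·(p/Q_d) ⇒ Q_d = (dQ_d/dp)·p/Ed = (-12.6)·227/(-2.8) = 1021.5

1021.500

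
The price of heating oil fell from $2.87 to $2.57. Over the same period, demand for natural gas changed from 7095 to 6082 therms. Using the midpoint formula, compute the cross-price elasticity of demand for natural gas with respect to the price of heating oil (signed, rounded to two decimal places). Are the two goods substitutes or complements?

%ΔQ_{natural gas} = (6082 − 7095)/avg = -1013/6588.5 = -0.153752…
%ΔP_{heating oil} = (2.57 − 2.87)/avg = -0.3/2.72 = -0.110294…
E_cross = (-1013/6588.5) / (-0.3/2.72) = 1.3940…
E_cross > 0 ⇒ the goods are substitutes.

1.39; substitutes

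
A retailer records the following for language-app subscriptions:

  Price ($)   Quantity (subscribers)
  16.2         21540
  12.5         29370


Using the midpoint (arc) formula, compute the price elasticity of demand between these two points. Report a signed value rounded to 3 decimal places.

%ΔQ = (29370 − 21540) / [(21540 + 29370)/2] = 7830/25455 = 0.307601…
%ΔP = (12.5 − 16.2) / [(16.2 + 12.5)/2] = -3.7/14.35 = -0.257839…
Arc Ed = %ΔQ / %ΔP = (7830/25455) / (-3.7/14.35) = -1.19299…

-1.193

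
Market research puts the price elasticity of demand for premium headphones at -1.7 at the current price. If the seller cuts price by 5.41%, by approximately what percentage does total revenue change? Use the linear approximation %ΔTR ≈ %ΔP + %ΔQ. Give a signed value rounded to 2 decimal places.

+3.79%

%ΔQ ≈ Ed × %ΔP = (-1.7) × (-5.41%) = +9.1970%
%ΔTR ≈ %ΔP + %ΔQ = (-5.41%) + (+9.1970%) = +3.7870%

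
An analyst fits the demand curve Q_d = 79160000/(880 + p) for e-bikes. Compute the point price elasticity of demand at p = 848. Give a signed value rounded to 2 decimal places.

dQ_d/dp = −79160000/(880 + p)² = -26.5105. At p = 848, Q_d = 45810.2.
Ed = (dQ_d/dp)·(p/Q_d) = (-26.5105) × (848/45810.2) = -0.4907…

-0.49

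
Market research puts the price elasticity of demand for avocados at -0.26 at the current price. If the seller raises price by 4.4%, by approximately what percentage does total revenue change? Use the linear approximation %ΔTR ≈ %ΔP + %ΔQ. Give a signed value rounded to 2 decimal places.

%ΔQ ≈ Ed × %ΔP = (-0.26) × (+4.4%) = -1.1440%
%ΔTR ≈ %ΔP + %ΔQ = (+4.4%) + (-1.1440%) = +3.2560%

+3.26%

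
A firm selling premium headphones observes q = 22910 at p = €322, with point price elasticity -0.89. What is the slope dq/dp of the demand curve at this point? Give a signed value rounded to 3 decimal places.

-63.323

Ed = (dq/dp)·(p/q) ⇒ dq/dp = Ed·q/p = (-0.89)·22910/322 = -63.32267…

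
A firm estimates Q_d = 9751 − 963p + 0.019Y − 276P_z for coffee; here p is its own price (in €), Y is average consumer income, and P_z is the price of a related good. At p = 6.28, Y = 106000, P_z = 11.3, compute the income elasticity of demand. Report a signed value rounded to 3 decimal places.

At the given values, Q_d = 9751 − 963(6.28) + 0.019(106000) − 276(11.3) = 2598.56.
∂Q_d/∂Y = 0.019.
E = (0.019) × (106000/2598.56) = 0.77504…

0.775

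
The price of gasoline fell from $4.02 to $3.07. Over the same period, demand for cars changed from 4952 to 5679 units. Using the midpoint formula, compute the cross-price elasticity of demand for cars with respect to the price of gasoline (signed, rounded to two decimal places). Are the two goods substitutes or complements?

-0.51; complements

%ΔQ_{cars} = (5679 − 4952)/avg = 727/5315.5 = 0.136769…
%ΔP_{gasoline} = (3.07 − 4.02)/avg = -0.95/3.545 = -0.267983…
E_cross = (727/5315.5) / (-0.95/3.545) = -0.5103…
E_cross < 0 ⇒ the goods are complements.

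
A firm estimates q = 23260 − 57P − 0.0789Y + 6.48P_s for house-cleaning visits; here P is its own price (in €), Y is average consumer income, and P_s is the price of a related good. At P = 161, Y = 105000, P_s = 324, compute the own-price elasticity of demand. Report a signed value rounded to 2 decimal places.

At the given values, q = 23260 − 57(161) − 0.0789(105000) + 6.48(324) = 7898.02.
∂q/∂P = −57.
E = (-57) × (161/7898.02) = -1.1619…

-1.16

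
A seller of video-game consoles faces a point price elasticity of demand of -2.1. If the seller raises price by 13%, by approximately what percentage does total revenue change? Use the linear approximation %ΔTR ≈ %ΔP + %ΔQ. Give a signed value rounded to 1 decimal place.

%ΔQ ≈ Ed × %ΔP = (-2.1) × (+13%) = -27.3000%
%ΔTR ≈ %ΔP + %ΔQ = (+13%) + (-27.3000%) = -14.3000%

-14.3%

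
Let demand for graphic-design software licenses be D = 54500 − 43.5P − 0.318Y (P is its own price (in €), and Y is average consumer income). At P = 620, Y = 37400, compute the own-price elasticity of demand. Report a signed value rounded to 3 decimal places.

At the given values, D = 54500 − 43.5(620) − 0.318(37400) = 15636.8.
∂D/∂P = −43.5.
E = (-43.5) × (620/15636.8) = -1.72477…

-1.725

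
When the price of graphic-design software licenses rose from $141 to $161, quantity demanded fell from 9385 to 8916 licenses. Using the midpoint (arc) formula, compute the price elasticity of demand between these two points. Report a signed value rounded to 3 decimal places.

%ΔQ = (8916 − 9385) / [(9385 + 8916)/2] = -469/9150.5 = -0.051254…
%ΔP = (161 − 141) / [(141 + 161)/2] = 20/151 = 0.132450…
Arc Ed = %ΔQ / %ΔP = (-469/9150.5) / (20/151) = -0.38696…

-0.387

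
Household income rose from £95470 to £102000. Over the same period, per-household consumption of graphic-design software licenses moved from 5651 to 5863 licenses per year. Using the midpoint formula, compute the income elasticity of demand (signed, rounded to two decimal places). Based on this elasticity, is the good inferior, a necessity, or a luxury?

%ΔQ = (5863 − 5651)/[( 5651 + 5863)/2] = 212/5757 = 0.036824…
%ΔIncome = (102000 − 95470)/[( 95470 + 102000)/2] = 6530/98735 = 0.066136…
E_income = (212/5757) / (6530/98735) = 0.5567…
0 < E_income < 1 ⇒ normal good, necessity.

0.56; necessity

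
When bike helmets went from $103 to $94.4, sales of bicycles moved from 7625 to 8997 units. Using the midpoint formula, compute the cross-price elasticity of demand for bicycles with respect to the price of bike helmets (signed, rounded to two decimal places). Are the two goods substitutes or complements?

%ΔQ_{bicycles} = (8997 − 7625)/avg = 1372/8311 = 0.165082…
%ΔP_{bike helmets} = (94.4 − 103)/avg = -8.6/98.7 = -0.087132…
E_cross = (1372/8311) / (-8.6/98.7) = -1.8946…
E_cross < 0 ⇒ the goods are complements.

-1.89; complements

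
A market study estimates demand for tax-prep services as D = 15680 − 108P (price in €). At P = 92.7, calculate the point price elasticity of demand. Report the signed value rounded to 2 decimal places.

-1.77

dD/dP = −108. At P = 92.7, D = 15680 − 108(92.7) = 5668.4.
Ed = (dD/dP)·(P/D) = −108 × (92.7/5668.4) = -1.7662…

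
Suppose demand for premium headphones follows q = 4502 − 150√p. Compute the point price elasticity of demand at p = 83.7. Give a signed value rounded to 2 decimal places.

-0.22

dq/dp = −150/(2√p) = -8.19782. At p = 83.7, q = 3129.68.
Ed = (dq/dp)·(p/q) = (-8.19782) × (83.7/3129.68) = -0.2192…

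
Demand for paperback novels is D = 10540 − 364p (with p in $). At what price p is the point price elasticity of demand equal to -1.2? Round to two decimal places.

Ed = −364p/(10540 − 364p). Set this equal to -1.2:
364p = 1.2·(10540 − 364p) ⇒ 364p(1 + 1.2) = 1.2·10540
p = 1.2·10540 / (364·2.2) = 15.7942…

15.79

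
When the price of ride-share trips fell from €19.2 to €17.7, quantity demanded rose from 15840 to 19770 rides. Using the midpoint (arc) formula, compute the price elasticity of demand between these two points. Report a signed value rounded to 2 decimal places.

-2.71

%ΔQ = (19770 − 15840) / [(15840 + 19770)/2] = 3930/17805 = 0.220724…
%ΔP = (17.7 − 19.2) / [(19.2 + 17.7)/2] = -1.5/18.45 = -0.081300…
Arc Ed = %ΔQ / %ΔP = (3930/17805) / (-1.5/18.45) = -2.7149…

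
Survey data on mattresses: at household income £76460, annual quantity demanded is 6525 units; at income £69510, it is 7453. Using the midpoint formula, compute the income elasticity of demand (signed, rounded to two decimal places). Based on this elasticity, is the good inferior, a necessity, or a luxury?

-1.39; inferior

%ΔQ = (7453 − 6525)/[( 6525 + 7453)/2] = 928/6989 = 0.132780…
%ΔIncome = (69510 − 76460)/[( 76460 + 69510)/2] = -6950/72985 = -0.095225…
E_income = (928/6989) / (-6950/72985) = -1.3943…
E_income < 0 ⇒ inferior good.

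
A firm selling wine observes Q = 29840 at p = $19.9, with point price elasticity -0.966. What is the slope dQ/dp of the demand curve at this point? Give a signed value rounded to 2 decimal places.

-1448.51

Ed = (dQ/dp)·(p/Q) ⇒ dQ/dp = Ed·Q/p = (-0.966)·29840/19.9 = -1448.5145…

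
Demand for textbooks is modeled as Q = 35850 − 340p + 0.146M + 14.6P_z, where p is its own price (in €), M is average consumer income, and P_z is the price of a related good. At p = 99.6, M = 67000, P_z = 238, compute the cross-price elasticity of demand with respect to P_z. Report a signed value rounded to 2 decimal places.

0.23

At the given values, Q = 35850 − 340(99.6) + 0.146(67000) + 14.6(238) = 15242.8.
∂Q/∂P_z = 14.6.
E = (14.6) × (238/15242.8) = 0.2279…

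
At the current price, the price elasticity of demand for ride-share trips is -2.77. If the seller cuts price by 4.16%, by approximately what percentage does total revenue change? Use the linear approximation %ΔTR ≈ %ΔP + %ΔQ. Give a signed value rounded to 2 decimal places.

%ΔQ ≈ Ed × %ΔP = (-2.77) × (-4.16%) = +11.5232%
%ΔTR ≈ %ΔP + %ΔQ = (-4.16%) + (+11.5232%) = +7.3632%

+7.36%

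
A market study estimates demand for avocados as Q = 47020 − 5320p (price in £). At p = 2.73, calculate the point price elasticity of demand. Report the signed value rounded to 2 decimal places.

-0.45

dQ/dp = −5320. At p = 2.73, Q = 47020 − 5320(2.73) = 32496.4.
Ed = (dQ/dp)·(p/Q) = −5320 × (2.73/32496.4) = -0.4469…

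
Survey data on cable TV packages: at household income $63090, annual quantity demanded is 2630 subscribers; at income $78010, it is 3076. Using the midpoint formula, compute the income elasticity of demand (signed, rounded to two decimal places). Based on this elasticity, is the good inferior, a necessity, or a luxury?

0.74; necessity

%ΔQ = (3076 − 2630)/[( 2630 + 3076)/2] = 446/2853 = 0.156326…
%ΔIncome = (78010 − 63090)/[( 63090 + 78010)/2] = 14920/70550 = 0.211481…
E_income = (446/2853) / (14920/70550) = 0.7391…
0 < E_income < 1 ⇒ normal good, necessity.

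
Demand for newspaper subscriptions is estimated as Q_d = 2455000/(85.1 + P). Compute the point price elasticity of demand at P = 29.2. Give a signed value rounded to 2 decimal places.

-0.26

dQ_d/dP = −2455000/(85.1 + P)² = -187.914. At P = 29.2, Q_d = 21478.6.
Ed = (dQ_d/dP)·(P/Q_d) = (-187.914) × (29.2/21478.6) = -0.2554…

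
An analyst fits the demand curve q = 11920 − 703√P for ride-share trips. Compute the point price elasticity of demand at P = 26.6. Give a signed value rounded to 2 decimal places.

dq/dP = −703/(2√P) = -68.1529. At P = 26.6, q = 8294.26.
Ed = (dq/dP)·(P/q) = (-68.1529) × (26.6/8294.26) = -0.2185…

-0.22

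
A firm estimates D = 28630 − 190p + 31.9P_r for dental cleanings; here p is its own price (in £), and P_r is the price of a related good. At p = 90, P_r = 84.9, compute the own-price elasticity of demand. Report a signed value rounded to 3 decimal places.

-1.201

At the given values, D = 28630 − 190(90) + 31.9(84.9) = 14238.31.
∂D/∂p = −190.
E = (-190) × (90/14238.31) = -1.20098…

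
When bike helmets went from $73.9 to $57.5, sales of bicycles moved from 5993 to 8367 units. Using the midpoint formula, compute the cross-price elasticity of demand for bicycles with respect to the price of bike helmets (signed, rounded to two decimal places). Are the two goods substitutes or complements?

-1.32; complements

%ΔQ_{bicycles} = (8367 − 5993)/avg = 2374/7180 = 0.330640…
%ΔP_{bike helmets} = (57.5 − 73.9)/avg = -16.4/65.7 = -0.249619…
E_cross = (2374/7180) / (-16.4/65.7) = -1.3245…
E_cross < 0 ⇒ the goods are complements.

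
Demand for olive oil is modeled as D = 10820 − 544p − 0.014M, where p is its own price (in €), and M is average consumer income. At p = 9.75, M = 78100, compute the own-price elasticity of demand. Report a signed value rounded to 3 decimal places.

-1.199

At the given values, D = 10820 − 544(9.75) − 0.014(78100) = 4422.6.
∂D/∂p = −544.
E = (-544) × (9.75/4422.6) = -1.19929…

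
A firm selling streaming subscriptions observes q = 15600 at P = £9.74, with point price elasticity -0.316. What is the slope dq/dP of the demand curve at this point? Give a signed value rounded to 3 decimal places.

-506.119

Ed = (dq/dP)·(P/q) ⇒ dq/dP = Ed·q/P = (-0.316)·15600/9.74 = -506.11909…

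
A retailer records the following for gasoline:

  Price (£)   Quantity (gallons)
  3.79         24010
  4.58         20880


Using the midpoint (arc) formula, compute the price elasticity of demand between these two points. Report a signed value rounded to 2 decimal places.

%ΔQ = (20880 − 24010) / [(24010 + 20880)/2] = -3130/22445 = -0.139451…
%ΔP = (4.58 − 3.79) / [(3.79 + 4.58)/2] = 0.79/4.185 = 0.188769…
Arc Ed = %ΔQ / %ΔP = (-3130/22445) / (0.79/4.185) = -0.7387…

-0.74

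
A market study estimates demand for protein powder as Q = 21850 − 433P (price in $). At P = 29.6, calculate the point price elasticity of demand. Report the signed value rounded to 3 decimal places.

dQ/dP = −433. At P = 29.6, Q = 21850 − 433(29.6) = 9033.2.
Ed = (dQ/dP)·(P/Q) = −433 × (29.6/9033.2) = -1.41885…

-1.419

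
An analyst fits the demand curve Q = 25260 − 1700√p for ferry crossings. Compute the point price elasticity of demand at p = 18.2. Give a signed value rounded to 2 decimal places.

-0.20

dQ/dp = −1700/(2√p) = -199.243. At p = 18.2, Q = 18007.6.
Ed = (dQ/dp)·(p/Q) = (-199.243) × (18.2/18007.6) = -0.2013…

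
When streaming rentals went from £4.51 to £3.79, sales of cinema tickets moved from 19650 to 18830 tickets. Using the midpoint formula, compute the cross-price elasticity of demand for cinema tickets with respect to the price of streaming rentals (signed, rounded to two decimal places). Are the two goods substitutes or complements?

0.25; substitutes

%ΔQ_{cinema tickets} = (18830 − 19650)/avg = -820/19240 = -0.042619…
%ΔP_{streaming rentals} = (3.79 − 4.51)/avg = -0.72/4.15 = -0.173493…
E_cross = (-820/19240) / (-0.72/4.15) = 0.2456…
E_cross > 0 ⇒ the goods are substitutes.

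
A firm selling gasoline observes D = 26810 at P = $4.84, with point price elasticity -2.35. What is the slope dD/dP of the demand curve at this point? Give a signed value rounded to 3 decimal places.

-13017.252

Ed = (dD/dP)·(P/D) ⇒ dD/dP = Ed·D/P = (-2.35)·26810/4.84 = -13017.25206…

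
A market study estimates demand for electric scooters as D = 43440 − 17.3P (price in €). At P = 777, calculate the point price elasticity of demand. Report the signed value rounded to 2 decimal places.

dD/dP = −17.3. At P = 777, D = 43440 − 17.3(777) = 29997.9.
Ed = (dD/dP)·(P/D) = −17.3 × (777/29997.9) = -0.4481…

-0.45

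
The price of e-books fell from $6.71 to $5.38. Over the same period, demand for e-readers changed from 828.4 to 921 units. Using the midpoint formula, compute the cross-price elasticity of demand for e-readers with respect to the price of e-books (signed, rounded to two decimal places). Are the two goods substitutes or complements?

-0.48; complements

%ΔQ_{e-readers} = (921 − 828.4)/avg = 92.6/874.7 = 0.105864…
%ΔP_{e-books} = (5.38 − 6.71)/avg = -1.33/6.045 = -0.220016…
E_cross = (92.6/874.7) / (-1.33/6.045) = -0.4811…
E_cross < 0 ⇒ the goods are complements.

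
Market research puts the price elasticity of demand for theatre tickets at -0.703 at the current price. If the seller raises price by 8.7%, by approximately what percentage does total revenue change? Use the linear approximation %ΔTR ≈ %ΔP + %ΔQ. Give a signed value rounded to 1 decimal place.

%ΔQ ≈ Ed × %ΔP = (-0.703) × (+8.7%) = -6.1161%
%ΔTR ≈ %ΔP + %ΔQ = (+8.7%) + (-6.1161%) = +2.5839%

+2.6%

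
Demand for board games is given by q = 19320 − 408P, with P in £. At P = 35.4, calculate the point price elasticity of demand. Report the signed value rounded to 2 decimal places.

-2.96

dq/dP = −408. At P = 35.4, q = 19320 − 408(35.4) = 4876.8.
Ed = (dq/dP)·(P/q) = −408 × (35.4/4876.8) = -2.9616…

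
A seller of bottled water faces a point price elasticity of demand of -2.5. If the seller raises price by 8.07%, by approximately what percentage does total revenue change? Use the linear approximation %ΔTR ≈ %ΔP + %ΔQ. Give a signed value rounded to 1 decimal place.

%ΔQ ≈ Ed × %ΔP = (-2.5) × (+8.07%) = -20.1750%
%ΔTR ≈ %ΔP + %ΔQ = (+8.07%) + (-20.1750%) = -12.1050%

-12.1%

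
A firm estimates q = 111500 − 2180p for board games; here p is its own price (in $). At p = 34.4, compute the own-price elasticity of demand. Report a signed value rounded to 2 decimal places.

-2.05

At the given values, q = 111500 − 2180(34.4) = 36508.
∂q/∂p = −2180.
E = (-2180) × (34.4/36508) = -2.0541…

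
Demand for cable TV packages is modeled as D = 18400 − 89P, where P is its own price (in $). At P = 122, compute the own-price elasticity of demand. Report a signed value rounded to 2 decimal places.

At the given values, D = 18400 − 89(122) = 7542.
∂D/∂P = −89.
E = (-89) × (122/7542) = -1.4396…

-1.44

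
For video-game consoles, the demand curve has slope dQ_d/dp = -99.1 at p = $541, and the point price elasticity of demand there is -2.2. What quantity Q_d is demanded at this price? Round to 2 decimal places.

24369.59

Ed = (dQ_d/dp)·(p/Q_d) ⇒ Q_d = (dQ_d/dp)·p/Ed = (-99.1)·541/(-2.2) = 24369.5909…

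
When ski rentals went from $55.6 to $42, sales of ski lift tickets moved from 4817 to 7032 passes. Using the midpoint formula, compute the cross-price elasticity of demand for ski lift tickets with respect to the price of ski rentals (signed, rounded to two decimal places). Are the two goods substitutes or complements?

-1.34; complements

%ΔQ_{ski lift tickets} = (7032 − 4817)/avg = 2215/5924.5 = 0.373871…
%ΔP_{ski rentals} = (42 − 55.6)/avg = -13.6/48.8 = -0.278688…
E_cross = (2215/5924.5) / (-13.6/48.8) = -1.3415…
E_cross < 0 ⇒ the goods are complements.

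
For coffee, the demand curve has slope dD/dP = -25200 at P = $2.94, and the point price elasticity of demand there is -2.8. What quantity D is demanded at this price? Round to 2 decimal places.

26460.00

Ed = (dD/dP)·(P/D) ⇒ D = (dD/dP)·P/Ed = (-25200)·2.94/(-2.8) = 26460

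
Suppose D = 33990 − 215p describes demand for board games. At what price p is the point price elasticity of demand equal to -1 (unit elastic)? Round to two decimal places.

Ed = −215p/(33990 − 215p). Set this equal to -1:
215p = 1·(33990 − 215p) ⇒ 215p(1 + 1) = 1·33990
p = 1·33990 / (215·2) = 79.0465…

79.05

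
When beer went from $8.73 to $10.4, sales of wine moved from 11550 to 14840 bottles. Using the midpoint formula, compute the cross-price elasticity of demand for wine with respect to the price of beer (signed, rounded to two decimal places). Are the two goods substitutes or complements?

1.43; substitutes

%ΔQ_{wine} = (14840 − 11550)/avg = 3290/13195 = 0.249336…
%ΔP_{beer} = (10.4 − 8.73)/avg = 1.67/9.565 = 0.174594…
E_cross = (3290/13195) / (1.67/9.565) = 1.4280…
E_cross > 0 ⇒ the goods are substitutes.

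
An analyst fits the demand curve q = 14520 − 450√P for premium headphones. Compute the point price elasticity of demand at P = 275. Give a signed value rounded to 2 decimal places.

-0.53

dq/dP = −450/(2√P) = -13.568. At P = 275, q = 7057.59.
Ed = (dq/dP)·(P/q) = (-13.568) × (275/7057.59) = -0.5286…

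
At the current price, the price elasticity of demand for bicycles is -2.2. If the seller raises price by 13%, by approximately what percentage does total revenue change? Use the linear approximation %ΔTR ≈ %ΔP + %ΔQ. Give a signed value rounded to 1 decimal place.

%ΔQ ≈ Ed × %ΔP = (-2.2) × (+13%) = -28.6000%
%ΔTR ≈ %ΔP + %ΔQ = (+13%) + (-28.6000%) = -15.6000%

-15.6%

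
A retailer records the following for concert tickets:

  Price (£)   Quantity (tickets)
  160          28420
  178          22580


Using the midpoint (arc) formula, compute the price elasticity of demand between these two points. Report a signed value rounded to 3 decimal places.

%ΔQ = (22580 − 28420) / [(28420 + 22580)/2] = -5840/25500 = -0.229019…
%ΔP = (178 − 160) / [(160 + 178)/2] = 18/169 = 0.106508…
Arc Ed = %ΔQ / %ΔP = (-5840/25500) / (18/169) = -2.15023…

-2.150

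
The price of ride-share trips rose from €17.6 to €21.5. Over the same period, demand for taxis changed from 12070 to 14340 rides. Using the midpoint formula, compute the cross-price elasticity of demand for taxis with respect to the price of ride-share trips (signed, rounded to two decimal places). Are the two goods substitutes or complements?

%ΔQ_{taxis} = (14340 − 12070)/avg = 2270/13205 = 0.171904…
%ΔP_{ride-share trips} = (21.5 − 17.6)/avg = 3.9/19.55 = 0.199488…
E_cross = (2270/13205) / (3.9/19.55) = 0.8617…
E_cross > 0 ⇒ the goods are substitutes.

0.86; substitutes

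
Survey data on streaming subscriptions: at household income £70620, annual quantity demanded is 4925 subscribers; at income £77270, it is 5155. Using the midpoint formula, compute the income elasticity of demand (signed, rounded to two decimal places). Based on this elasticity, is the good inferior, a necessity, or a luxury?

0.51; necessity

%ΔQ = (5155 − 4925)/[( 4925 + 5155)/2] = 230/5040 = 0.045634…
%ΔIncome = (77270 − 70620)/[( 70620 + 77270)/2] = 6650/73945 = 0.089931…
E_income = (230/5040) / (6650/73945) = 0.5074…
0 < E_income < 1 ⇒ normal good, necessity.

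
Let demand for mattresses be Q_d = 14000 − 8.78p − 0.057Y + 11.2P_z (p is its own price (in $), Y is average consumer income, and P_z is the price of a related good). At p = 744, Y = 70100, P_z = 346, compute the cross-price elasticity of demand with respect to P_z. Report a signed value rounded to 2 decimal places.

At the given values, Q_d = 14000 − 8.78(744) − 0.057(70100) + 11.2(346) = 7347.18.
∂Q_d/∂P_z = 11.2.
E = (11.2) × (346/7347.18) = 0.5274…

0.53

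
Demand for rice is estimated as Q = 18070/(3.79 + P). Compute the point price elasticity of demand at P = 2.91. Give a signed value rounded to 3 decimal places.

-0.434

dQ/dP = −18070/(3.79 + P)² = -402.54. At P = 2.91, Q = 2697.01.
Ed = (dQ/dP)·(P/Q) = (-402.54) × (2.91/2697.01) = -0.43432…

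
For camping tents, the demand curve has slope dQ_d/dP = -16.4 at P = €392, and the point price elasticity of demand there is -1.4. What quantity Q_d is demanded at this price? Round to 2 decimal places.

Ed = (dQ_d/dP)·(P/Q_d) ⇒ Q_d = (dQ_d/dP)·P/Ed = (-16.4)·392/(-1.4) = 4592

4592.00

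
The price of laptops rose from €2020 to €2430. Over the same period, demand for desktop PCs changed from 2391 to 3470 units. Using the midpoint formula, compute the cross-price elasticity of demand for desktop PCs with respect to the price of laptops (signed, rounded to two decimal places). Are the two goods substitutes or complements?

%ΔQ_{desktop PCs} = (3470 − 2391)/avg = 1079/2930.5 = 0.368196…
%ΔP_{laptops} = (2430 − 2020)/avg = 410/2225 = 0.184269…
E_cross = (1079/2930.5) / (410/2225) = 1.9981…
E_cross > 0 ⇒ the goods are substitutes.

2.00; substitutes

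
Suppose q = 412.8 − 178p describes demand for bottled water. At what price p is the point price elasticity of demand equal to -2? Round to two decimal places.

1.55

Ed = −178p/(412.8 − 178p). Set this equal to -2:
178p = 2·(412.8 − 178p) ⇒ 178p(1 + 2) = 2·412.8
p = 2·412.8 / (178·3) = 1.5460…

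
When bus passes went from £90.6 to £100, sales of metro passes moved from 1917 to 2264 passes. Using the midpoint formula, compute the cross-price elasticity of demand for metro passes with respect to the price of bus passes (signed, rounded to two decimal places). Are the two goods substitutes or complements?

1.68; substitutes

%ΔQ_{metro passes} = (2264 − 1917)/avg = 347/2090.5 = 0.165988…
%ΔP_{bus passes} = (100 − 90.6)/avg = 9.4/95.3 = 0.098635…
E_cross = (347/2090.5) / (9.4/95.3) = 1.6828…
E_cross > 0 ⇒ the goods are substitutes.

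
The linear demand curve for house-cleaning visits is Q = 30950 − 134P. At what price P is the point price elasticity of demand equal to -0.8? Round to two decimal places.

102.65

Ed = −134P/(30950 − 134P). Set this equal to -0.8:
134P = 0.8·(30950 − 134P) ⇒ 134P(1 + 0.8) = 0.8·30950
P = 0.8·30950 / (134·1.8) = 102.6533…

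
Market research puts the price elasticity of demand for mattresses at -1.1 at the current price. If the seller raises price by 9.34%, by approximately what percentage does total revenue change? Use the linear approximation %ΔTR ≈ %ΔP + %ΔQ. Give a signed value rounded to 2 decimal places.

%ΔQ ≈ Ed × %ΔP = (-1.1) × (+9.34%) = -10.2740%
%ΔTR ≈ %ΔP + %ΔQ = (+9.34%) + (-10.2740%) = -0.9340%

-0.93%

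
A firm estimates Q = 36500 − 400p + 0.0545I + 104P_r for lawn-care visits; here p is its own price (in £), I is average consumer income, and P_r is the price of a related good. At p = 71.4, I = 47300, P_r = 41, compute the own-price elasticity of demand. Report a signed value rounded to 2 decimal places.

At the given values, Q = 36500 − 400(71.4) + 0.0545(47300) + 104(41) = 14781.85.
∂Q/∂p = −400.
E = (-400) × (71.4/14781.85) = -1.9320…

-1.93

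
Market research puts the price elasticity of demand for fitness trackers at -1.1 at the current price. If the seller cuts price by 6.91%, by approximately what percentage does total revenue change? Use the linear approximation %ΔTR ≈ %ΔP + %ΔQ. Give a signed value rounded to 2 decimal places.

%ΔQ ≈ Ed × %ΔP = (-1.1) × (-6.91%) = +7.6010%
%ΔTR ≈ %ΔP + %ΔQ = (-6.91%) + (+7.6010%) = +0.6910%

+0.69%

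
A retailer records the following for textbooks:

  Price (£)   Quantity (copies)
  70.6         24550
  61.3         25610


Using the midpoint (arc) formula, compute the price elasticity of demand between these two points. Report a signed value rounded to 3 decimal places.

-0.300

%ΔQ = (25610 − 24550) / [(24550 + 25610)/2] = 1060/25080 = 0.042264…
%ΔP = (61.3 − 70.6) / [(70.6 + 61.3)/2] = -9.3/65.95 = -0.141015…
Arc Ed = %ΔQ / %ΔP = (1060/25080) / (-9.3/65.95) = -0.29971…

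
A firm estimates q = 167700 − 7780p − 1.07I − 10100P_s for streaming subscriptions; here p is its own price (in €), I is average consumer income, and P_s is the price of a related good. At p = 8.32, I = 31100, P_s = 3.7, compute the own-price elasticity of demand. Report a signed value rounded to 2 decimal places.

At the given values, q = 167700 − 7780(8.32) − 1.07(31100) − 10100(3.7) = 32323.4.
∂q/∂p = −7780.
E = (-7780) × (8.32/32323.4) = -2.0025…

-2.00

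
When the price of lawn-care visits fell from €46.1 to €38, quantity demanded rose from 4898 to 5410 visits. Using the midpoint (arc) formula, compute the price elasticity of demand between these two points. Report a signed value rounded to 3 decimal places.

-0.516

%ΔQ = (5410 − 4898) / [(4898 + 5410)/2] = 512/5154 = 0.099340…
%ΔP = (38 − 46.1) / [(46.1 + 38)/2] = -8.1/42.05 = -0.192627…
Arc Ed = %ΔQ / %ΔP = (512/5154) / (-8.1/42.05) = -0.51571…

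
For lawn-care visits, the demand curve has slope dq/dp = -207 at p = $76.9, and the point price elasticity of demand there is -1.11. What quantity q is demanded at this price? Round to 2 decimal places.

Ed = (dq/dp)·(p/q) ⇒ q = (dq/dp)·p/Ed = (-207)·76.9/(-1.11) = 14340.8108…

14340.81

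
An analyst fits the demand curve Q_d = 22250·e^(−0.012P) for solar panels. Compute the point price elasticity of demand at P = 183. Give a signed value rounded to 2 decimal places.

dQ_d/dP = −0.012·Q_d = -29.703. At P = 183, Q_d = 2475.25.
Ed = (dQ_d/dP)·(P/Q_d) = (-29.703) × (183/2475.25) = -2.196

-2.20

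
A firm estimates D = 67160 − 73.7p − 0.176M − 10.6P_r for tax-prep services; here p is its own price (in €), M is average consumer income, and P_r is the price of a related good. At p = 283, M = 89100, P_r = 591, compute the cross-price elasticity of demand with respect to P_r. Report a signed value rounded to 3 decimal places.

-0.257

At the given values, D = 67160 − 73.7(283) − 0.176(89100) − 10.6(591) = 24356.7.
∂D/∂P_r = -10.6.
E = (-10.6) × (591/24356.7) = -0.25720…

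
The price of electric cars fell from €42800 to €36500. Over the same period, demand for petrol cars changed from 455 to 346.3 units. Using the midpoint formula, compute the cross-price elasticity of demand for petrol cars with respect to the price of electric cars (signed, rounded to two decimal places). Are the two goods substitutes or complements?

1.71; substitutes

%ΔQ_{petrol cars} = (346.3 − 455)/avg = -108.7/400.65 = -0.271309…
%ΔP_{electric cars} = (36500 − 42800)/avg = -6300/39650 = -0.158890…
E_cross = (-108.7/400.65) / (-6300/39650) = 1.7075…
E_cross > 0 ⇒ the goods are substitutes.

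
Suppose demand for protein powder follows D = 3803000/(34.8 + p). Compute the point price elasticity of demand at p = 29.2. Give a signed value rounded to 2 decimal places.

-0.46

dD/dp = −3803000/(34.8 + p)² = -928.467. At p = 29.2, D = 59421.9.
Ed = (dD/dp)·(p/D) = (-928.467) × (29.2/59421.9) = -0.4562…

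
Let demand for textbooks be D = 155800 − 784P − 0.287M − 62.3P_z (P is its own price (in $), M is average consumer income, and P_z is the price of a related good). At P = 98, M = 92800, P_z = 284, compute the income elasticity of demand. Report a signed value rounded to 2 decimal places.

-0.77

At the given values, D = 155800 − 784(98) − 0.287(92800) − 62.3(284) = 34641.2.
∂D/∂M = -0.287.
E = (-0.287) × (92800/34641.2) = -0.7688…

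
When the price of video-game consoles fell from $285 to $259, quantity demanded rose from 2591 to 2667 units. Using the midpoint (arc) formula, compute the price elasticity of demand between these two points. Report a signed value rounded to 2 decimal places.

-0.30

%ΔQ = (2667 − 2591) / [(2591 + 2667)/2] = 76/2629 = 0.028908…
%ΔP = (259 − 285) / [(285 + 259)/2] = -26/272 = -0.095588…
Arc Ed = %ΔQ / %ΔP = (76/2629) / (-26/272) = -0.3024…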